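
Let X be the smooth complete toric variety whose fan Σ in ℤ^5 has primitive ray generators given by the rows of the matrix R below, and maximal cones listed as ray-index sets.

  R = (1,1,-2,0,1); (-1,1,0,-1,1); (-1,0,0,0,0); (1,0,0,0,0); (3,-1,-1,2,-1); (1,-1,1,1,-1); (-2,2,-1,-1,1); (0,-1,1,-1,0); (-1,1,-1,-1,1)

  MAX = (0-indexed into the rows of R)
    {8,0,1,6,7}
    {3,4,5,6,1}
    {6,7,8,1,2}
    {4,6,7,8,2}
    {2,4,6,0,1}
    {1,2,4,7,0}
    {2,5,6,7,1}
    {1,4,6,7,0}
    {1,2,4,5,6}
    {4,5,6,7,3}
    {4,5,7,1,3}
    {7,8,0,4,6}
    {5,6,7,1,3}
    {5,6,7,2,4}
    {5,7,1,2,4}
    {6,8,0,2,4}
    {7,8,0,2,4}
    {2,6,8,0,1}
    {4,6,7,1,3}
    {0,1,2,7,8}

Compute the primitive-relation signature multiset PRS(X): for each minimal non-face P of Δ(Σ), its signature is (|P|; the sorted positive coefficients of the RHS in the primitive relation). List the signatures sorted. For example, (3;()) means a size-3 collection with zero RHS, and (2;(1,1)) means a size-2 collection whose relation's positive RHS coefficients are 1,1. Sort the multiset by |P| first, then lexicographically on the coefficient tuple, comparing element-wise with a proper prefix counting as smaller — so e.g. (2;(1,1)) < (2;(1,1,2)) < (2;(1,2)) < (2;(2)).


Σ has 9 primitive collections:

  P = {2,3}:  v_{2} + v_{3} = 0  →  sig = (2;())
  P = {5,8}:  v_{5} + v_{8} = 0  →  sig = (2;())
  P = {0,5}:  v_{0} + v_{5} = v_{1} + v_{4}  →  sig = (2;(1,1))
  P = {3,8}:  v_{3} + v_{8} = v_{1} + v_{4} + v_{6} + v_{7}  →  sig = (2;(1,1,1,1))
  P = {0,3}:  v_{0} + v_{3} = 2·v_{1} + 2·v_{4} + v_{6} + v_{7}  →  sig = (2;(1,1,2,2))
  P = {1,4,8}:  v_{1} + v_{4} + v_{8} = v_{0}  →  sig = (3;(1))
  P = {0,2,6,7}:  v_{0} + v_{2} + v_{6} + v_{7} = 2·v_{8}  →  sig = (4;(2))
  P = {1,2,4,6,7}:  v_{1} + v_{2} + v_{4} + v_{6} + v_{7} = v_{8}  →  sig = (5;(1))
  P = {1,4,5,6,7}:  v_{1} + v_{4} + v_{5} + v_{6} + v_{7} = v_{3}  →  sig = (5;(1))

Signatures (|P|; sorted positive RHS coefficients), sorted:
    (2;())
    (2;())
    (2;(1,1))
    (2;(1,1,1,1))
    (2;(1,1,2,2))
    (3;(1))
    (4;(2))
    (5;(1))
    (5;(1))


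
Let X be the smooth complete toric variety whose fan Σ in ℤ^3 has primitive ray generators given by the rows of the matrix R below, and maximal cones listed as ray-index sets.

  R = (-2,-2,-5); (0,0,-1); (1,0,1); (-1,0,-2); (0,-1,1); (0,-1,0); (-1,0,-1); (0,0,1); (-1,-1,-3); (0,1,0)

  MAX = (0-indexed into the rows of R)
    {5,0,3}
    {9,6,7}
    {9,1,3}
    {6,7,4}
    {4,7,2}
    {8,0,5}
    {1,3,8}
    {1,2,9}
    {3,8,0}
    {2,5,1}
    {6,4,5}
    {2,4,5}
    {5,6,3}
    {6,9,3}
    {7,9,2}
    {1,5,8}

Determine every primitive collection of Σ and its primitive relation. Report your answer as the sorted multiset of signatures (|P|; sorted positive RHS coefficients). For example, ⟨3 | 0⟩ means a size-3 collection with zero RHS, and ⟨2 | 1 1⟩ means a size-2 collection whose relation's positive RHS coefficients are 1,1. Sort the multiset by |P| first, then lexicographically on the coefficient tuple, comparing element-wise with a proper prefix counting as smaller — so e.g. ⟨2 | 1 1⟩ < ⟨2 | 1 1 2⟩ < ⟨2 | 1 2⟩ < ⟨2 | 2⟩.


The 23 primitive collections of Σ (r=10, n=3):

  • {1,7}:  v_{1} + v_{7} = 0 ; sig = ⟨2 | 0⟩
  • {2,6}:  v_{2} + v_{6} = 0 ; sig = ⟨2 | 0⟩
  • {5,9}:  v_{5} + v_{9} = 0 ; sig = ⟨2 | 0⟩
  • {1,4}:  v_{1} + v_{4} = v_{5} ; sig = ⟨2 | 1⟩
  • {1,6}:  v_{1} + v_{6} = v_{3} ; sig = ⟨2 | 1⟩
  • {2,3}:  v_{2} + v_{3} = v_{1} ; sig = ⟨2 | 1⟩
  • {3,7}:  v_{3} + v_{7} = v_{6} ; sig = ⟨2 | 1⟩
  • {4,9}:  v_{4} + v_{9} = v_{7} ; sig = ⟨2 | 1⟩
  • {5,7}:  v_{5} + v_{7} = v_{4} ; sig = ⟨2 | 1⟩
  • {0,9}:  v_{0} + v_{9} = v_{3} + v_{8} ; sig = ⟨2 | 1 1⟩
  • {3,4}:  v_{3} + v_{4} = v_{5} + v_{6} ; sig = ⟨2 | 1 1⟩
  • {7,8}:  v_{7} + v_{8} = v_{3} + v_{5} ; sig = ⟨2 | 1 1⟩
  • {8,9}:  v_{8} + v_{9} = v_{1} + v_{3} ; sig = ⟨2 | 1 1⟩
  • {0,2}:  v_{0} + v_{2} = v_{1} + v_{5} + v_{8} ; sig = ⟨2 | 1 1 1⟩
  • {2,8}:  v_{2} + v_{8} = 2·v_{1} + v_{5} ; sig = ⟨2 | 1 2⟩
  • {4,8}:  v_{4} + v_{8} = v_{3} + 2·v_{5} ; sig = ⟨2 | 1 2⟩
  • {6,8}:  v_{6} + v_{8} = 2·v_{3} + v_{5} ; sig = ⟨2 | 1 2⟩
  • {0,1}:  v_{0} + v_{1} = 2·v_{8} ; sig = ⟨2 | 2⟩
  • {0,7}:  v_{0} + v_{7} = 2·v_{3} + 2·v_{5} ; sig = ⟨2 | 2 2⟩
  • {0,4}:  v_{0} + v_{4} = 2·v_{3} + 3·v_{5} ; sig = ⟨2 | 2 3⟩
  • {0,6}:  v_{0} + v_{6} = 3·v_{3} + 2·v_{5} ; sig = ⟨2 | 2 3⟩
  • {1,3,5}:  v_{1} + v_{3} + v_{5} = v_{8} ; sig = ⟨3 | 1⟩
  • {3,5,8}:  v_{3} + v_{5} + v_{8} = v_{0} ; sig = ⟨3 | 1⟩

so the primitive-relation signature multiset is
    ⟨2 | 0⟩
    ⟨2 | 0⟩
    ⟨2 | 0⟩
    ⟨2 | 1⟩
    ⟨2 | 1⟩
    ⟨2 | 1⟩
    ⟨2 | 1⟩
    ⟨2 | 1⟩
    ⟨2 | 1⟩
    ⟨2 | 1 1⟩
    ⟨2 | 1 1⟩
    ⟨2 | 1 1⟩
    ⟨2 | 1 1⟩
    ⟨2 | 1 1 1⟩
    ⟨2 | 1 2⟩
    ⟨2 | 1 2⟩
    ⟨2 | 1 2⟩
    ⟨2 | 2⟩
    ⟨2 | 2 2⟩
    ⟨2 | 2 3⟩
    ⟨2 | 2 3⟩
    ⟨3 | 1⟩
    ⟨3 | 1⟩


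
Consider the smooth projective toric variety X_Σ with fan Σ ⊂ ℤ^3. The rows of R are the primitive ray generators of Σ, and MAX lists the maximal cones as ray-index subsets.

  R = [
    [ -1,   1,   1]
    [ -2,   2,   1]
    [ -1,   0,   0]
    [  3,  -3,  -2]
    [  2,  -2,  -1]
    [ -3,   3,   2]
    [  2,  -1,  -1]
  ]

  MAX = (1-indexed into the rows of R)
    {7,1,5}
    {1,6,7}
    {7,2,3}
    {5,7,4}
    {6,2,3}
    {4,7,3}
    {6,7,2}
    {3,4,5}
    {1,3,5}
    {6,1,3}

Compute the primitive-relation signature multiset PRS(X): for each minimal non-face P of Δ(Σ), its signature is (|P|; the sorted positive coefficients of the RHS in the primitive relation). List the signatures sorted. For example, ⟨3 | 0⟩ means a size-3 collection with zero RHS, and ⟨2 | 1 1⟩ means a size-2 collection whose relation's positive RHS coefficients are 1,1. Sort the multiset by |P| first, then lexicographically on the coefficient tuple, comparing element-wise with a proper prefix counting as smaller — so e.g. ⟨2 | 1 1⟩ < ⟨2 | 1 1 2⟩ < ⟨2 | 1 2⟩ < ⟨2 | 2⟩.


The 9 primitive collections of Σ (r=7, n=3):

  P = {2,5}:  v_{2} + v_{5} = 0  →  sig = ⟨2 | 0⟩
  P = {4,6}:  v_{4} + v_{6} = 0  →  sig = ⟨2 | 0⟩
  P = {1,2}:  v_{1} + v_{2} = v_{6}  →  sig = ⟨2 | 1⟩
  P = {1,4}:  v_{1} + v_{4} = v_{5}  →  sig = ⟨2 | 1⟩
  P = {5,6}:  v_{5} + v_{6} = v_{1}  →  sig = ⟨2 | 1⟩
  P = {2,4}:  v_{2} + v_{4} = v_{3} + v_{7}  →  sig = ⟨2 | 1 1⟩
  P = {1,3,7}:  v_{1} + v_{3} + v_{7} = 0  →  sig = ⟨3 | 0⟩
  P = {3,5,7}:  v_{3} + v_{5} + v_{7} = v_{4}  →  sig = ⟨3 | 1⟩
  P = {3,6,7}:  v_{3} + v_{6} + v_{7} = v_{2}  →  sig = ⟨3 | 1⟩

Signatures (|P|; sorted positive RHS coefficients), sorted:
    |P|=2: 6 collections, coeffs (), (), (1), (1), (1), (1,1)
    |P|=3: 3 collections, coeffs (), (1), (1)


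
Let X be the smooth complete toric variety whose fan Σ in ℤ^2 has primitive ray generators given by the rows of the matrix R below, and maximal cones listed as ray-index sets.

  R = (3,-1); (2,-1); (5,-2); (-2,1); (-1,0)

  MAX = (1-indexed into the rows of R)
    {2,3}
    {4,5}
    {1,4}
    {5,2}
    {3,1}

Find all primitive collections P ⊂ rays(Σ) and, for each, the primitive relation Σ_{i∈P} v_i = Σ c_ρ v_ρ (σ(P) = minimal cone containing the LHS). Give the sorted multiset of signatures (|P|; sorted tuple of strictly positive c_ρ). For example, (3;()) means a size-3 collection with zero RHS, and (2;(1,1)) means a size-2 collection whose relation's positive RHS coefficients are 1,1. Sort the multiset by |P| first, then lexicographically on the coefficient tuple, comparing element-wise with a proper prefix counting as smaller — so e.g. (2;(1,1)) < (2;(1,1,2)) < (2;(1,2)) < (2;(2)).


The 5 primitive collections of Σ (r=5, n=2):

  {2,4}:  v_{2} + v_{4} = 0 ; sig = (2;())
  {1,2}:  v_{1} + v_{2} = v_{3} ; sig = (2;(1))
  {1,5}:  v_{1} + v_{5} = v_{2} ; sig = (2;(1))
  {3,4}:  v_{3} + v_{4} = v_{1} ; sig = (2;(1))
  {3,5}:  v_{3} + v_{5} = 2·v_{2} ; sig = (2;(2))

so the primitive-relation signature multiset is
{ (2;()),  (2;(1)) ×3,  (2;(2)) }


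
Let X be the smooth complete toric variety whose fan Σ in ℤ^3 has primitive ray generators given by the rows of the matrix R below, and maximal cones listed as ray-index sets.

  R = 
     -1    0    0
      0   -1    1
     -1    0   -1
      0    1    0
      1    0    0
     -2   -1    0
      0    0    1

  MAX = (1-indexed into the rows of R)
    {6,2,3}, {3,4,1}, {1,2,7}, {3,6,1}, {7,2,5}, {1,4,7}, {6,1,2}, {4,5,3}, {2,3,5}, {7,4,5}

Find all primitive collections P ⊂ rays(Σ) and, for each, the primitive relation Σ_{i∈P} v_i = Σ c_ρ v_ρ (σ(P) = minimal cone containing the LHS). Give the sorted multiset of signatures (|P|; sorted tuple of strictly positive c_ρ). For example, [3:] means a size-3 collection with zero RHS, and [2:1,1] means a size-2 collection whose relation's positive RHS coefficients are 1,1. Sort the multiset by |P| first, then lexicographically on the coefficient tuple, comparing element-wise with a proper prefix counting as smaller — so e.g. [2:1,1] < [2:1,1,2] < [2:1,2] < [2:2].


|primitive collections| = 7. Relations:

  P={1,5}:  v_{1} + v_{5} = 0  ⟹  sig = [2:]
  P={2,4}:  v_{2} + v_{4} = v_{7}  ⟹  sig = [2:1]
  P={3,7}:  v_{3} + v_{7} = v_{1}  ⟹  sig = [2:1]
  P={5,6}:  v_{5} + v_{6} = v_{2} + v_{3}  ⟹  sig = [2:1,1]
  P={6,7}:  v_{6} + v_{7} = 2·v_{1} + v_{2}  ⟹  sig = [2:1,2]
  P={4,6}:  v_{4} + v_{6} = 2·v_{1}  ⟹  sig = [2:2]
  P={1,2,3}:  v_{1} + v_{2} + v_{3} = v_{6}  ⟹  sig = [3:1]

Sorted signature multiset PRS(X):
{ [2:],  [2:1] ×2,  [2:1,1],  [2:1,2],  [2:2],  [3:1] }


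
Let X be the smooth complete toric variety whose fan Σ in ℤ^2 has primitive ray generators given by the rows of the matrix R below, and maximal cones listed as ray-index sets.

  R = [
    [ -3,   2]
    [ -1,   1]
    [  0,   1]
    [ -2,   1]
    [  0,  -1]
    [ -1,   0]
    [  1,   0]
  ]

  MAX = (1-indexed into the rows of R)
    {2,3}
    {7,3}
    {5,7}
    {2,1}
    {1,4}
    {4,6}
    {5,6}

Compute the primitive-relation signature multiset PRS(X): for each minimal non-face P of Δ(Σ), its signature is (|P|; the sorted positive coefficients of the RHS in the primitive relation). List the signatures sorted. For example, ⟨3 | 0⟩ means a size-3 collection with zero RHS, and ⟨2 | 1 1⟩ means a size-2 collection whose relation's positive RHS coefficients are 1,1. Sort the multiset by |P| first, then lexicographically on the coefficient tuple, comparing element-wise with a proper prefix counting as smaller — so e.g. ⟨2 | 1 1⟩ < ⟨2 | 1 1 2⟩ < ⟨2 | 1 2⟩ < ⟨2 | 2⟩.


Primitive collections (14):

  P = {3,5}:  v_{3} + v_{5} = 0 ; sig = ⟨2 | 0⟩
  P = {6,7}:  v_{6} + v_{7} = 0 ; sig = ⟨2 | 0⟩
  P = {2,4}:  v_{2} + v_{4} = v_{1} ; sig = ⟨2 | 1⟩
  P = {2,5}:  v_{2} + v_{5} = v_{6} ; sig = ⟨2 | 1⟩
  P = {2,6}:  v_{2} + v_{6} = v_{4} ; sig = ⟨2 | 1⟩
  P = {2,7}:  v_{2} + v_{7} = v_{3} ; sig = ⟨2 | 1⟩
  P = {3,6}:  v_{3} + v_{6} = v_{2} ; sig = ⟨2 | 1⟩
  P = {4,7}:  v_{4} + v_{7} = v_{2} ; sig = ⟨2 | 1⟩
  P = {1,5}:  v_{1} + v_{5} = v_{4} + v_{6} ; sig = ⟨2 | 1 1⟩
  P = {1,6}:  v_{1} + v_{6} = 2·v_{4} ; sig = ⟨2 | 2⟩
  P = {1,7}:  v_{1} + v_{7} = 2·v_{2} ; sig = ⟨2 | 2⟩
  P = {3,4}:  v_{3} + v_{4} = 2·v_{2} ; sig = ⟨2 | 2⟩
  P = {4,5}:  v_{4} + v_{5} = 2·v_{6} ; sig = ⟨2 | 2⟩
  P = {1,3}:  v_{1} + v_{3} = 3·v_{2} ; sig = ⟨2 | 3⟩

Signatures (|P|; sorted positive RHS coefficients), sorted:
    |P|=2: 14 collections, coeffs (), (), (1), (1), (1), (1), (1), (1), (1,1), (2), (2), (2), (2), (3)


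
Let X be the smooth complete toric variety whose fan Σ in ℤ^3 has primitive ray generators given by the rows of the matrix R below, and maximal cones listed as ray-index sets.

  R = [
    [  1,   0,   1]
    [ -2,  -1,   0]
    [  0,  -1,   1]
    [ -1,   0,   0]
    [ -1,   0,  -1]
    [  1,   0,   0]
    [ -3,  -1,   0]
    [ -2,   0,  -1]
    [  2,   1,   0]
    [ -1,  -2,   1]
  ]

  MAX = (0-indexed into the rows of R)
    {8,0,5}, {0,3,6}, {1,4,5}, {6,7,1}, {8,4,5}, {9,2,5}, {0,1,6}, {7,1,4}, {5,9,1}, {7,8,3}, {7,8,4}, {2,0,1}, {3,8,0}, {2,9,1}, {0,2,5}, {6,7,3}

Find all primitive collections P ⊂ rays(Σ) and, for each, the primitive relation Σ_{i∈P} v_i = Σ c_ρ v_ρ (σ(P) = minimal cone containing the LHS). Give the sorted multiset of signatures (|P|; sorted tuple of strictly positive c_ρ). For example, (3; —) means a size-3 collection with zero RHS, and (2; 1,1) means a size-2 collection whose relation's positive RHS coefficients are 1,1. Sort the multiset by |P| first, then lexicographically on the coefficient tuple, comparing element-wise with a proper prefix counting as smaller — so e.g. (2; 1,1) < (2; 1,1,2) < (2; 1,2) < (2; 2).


The 23 primitive collections of Σ (r=10, n=3):

  P = {0,4}:  v_{0} + v_{4} = 0  ⟹  sig = (2; —)
  P = {1,8}:  v_{1} + v_{8} = 0  ⟹  sig = (2; —)
  P = {3,5}:  v_{3} + v_{5} = 0  ⟹  sig = (2; —)
  P = {0,7}:  v_{0} + v_{7} = v_{3}  ⟹  sig = (2; 1)
  P = {1,3}:  v_{1} + v_{3} = v_{6}  ⟹  sig = (2; 1)
  P = {2,7}:  v_{2} + v_{7} = v_{1}  ⟹  sig = (2; 1)
  P = {3,4}:  v_{3} + v_{4} = v_{7}  ⟹  sig = (2; 1)
  P = {5,6}:  v_{5} + v_{6} = v_{1}  ⟹  sig = (2; 1)
  P = {5,7}:  v_{5} + v_{7} = v_{4}  ⟹  sig = (2; 1)
  P = {6,8}:  v_{6} + v_{8} = v_{3}  ⟹  sig = (2; 1)
  P = {2,3}:  v_{2} + v_{3} = v_{0} + v_{1}  ⟹  sig = (2; 1,1)
  P = {2,4}:  v_{2} + v_{4} = v_{1} + v_{5}  ⟹  sig = (2; 1,1)
  P = {2,8}:  v_{2} + v_{8} = v_{0} + v_{5}  ⟹  sig = (2; 1,1)
  P = {3,9}:  v_{3} + v_{9} = v_{1} + v_{2}  ⟹  sig = (2; 1,1)
  P = {4,6}:  v_{4} + v_{6} = v_{1} + v_{7}  ⟹  sig = (2; 1,1)
  P = {8,9}:  v_{8} + v_{9} = v_{2} + v_{5}  ⟹  sig = (2; 1,1)
  P = {2,6}:  v_{2} + v_{6} = v_{0} + 2·v_{1}  ⟹  sig = (2; 1,2)
  P = {6,9}:  v_{6} + v_{9} = 2·v_{1} + v_{2}  ⟹  sig = (2; 1,2)
  P = {7,9}:  v_{7} + v_{9} = 2·v_{1} + v_{5}  ⟹  sig = (2; 1,2)
  P = {0,9}:  v_{0} + v_{9} = 2·v_{2}  ⟹  sig = (2; 2)
  P = {4,9}:  v_{4} + v_{9} = 2·v_{1} + 2·v_{5}  ⟹  sig = (2; 2,2)
  P = {0,1,5}:  v_{0} + v_{1} + v_{5} = v_{2}  ⟹  sig = (3; 1)
  P = {1,2,5}:  v_{1} + v_{2} + v_{5} = v_{9}  ⟹  sig = (3; 1)

Signatures (|P|; sorted positive RHS coefficients), sorted:
    (2; —)
    (2; —)
    (2; —)
    (2; 1)
    (2; 1)
    (2; 1)
    (2; 1)
    (2; 1)
    (2; 1)
    (2; 1)
    (2; 1,1)
    (2; 1,1)
    (2; 1,1)
    (2; 1,1)
    (2; 1,1)
    (2; 1,1)
    (2; 1,2)
    (2; 1,2)
    (2; 1,2)
    (2; 2)
    (2; 2,2)
    (3; 1)
    (3; 1)


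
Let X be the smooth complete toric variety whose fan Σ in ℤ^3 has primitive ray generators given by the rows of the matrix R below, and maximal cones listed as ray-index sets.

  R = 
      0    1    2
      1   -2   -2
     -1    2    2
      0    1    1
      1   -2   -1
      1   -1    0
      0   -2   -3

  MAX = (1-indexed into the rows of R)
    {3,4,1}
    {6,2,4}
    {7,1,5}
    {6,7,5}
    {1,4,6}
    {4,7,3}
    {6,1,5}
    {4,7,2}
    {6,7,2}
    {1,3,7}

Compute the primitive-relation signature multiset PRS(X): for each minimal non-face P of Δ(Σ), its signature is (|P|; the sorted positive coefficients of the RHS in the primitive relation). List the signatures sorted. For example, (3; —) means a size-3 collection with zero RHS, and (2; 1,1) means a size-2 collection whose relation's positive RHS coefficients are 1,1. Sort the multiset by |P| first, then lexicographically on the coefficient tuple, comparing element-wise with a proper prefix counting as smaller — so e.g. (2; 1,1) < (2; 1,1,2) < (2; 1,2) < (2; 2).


9 minimal non-faces of Δ(Σ) (on 7 rays):

  P={2,3}:  v_{2} + v_{3} = 0 ; sig = (2; —)
  P={1,2}:  v_{1} + v_{2} = v_{6} ; sig = (2; 1)
  P={3,6}:  v_{3} + v_{6} = v_{1} ; sig = (2; 1)
  P={4,5}:  v_{4} + v_{5} = v_{6} ; sig = (2; 1)
  P={2,5}:  v_{2} + v_{5} = 2·v_{6} + v_{7} ; sig = (2; 1,2)
  P={3,5}:  v_{3} + v_{5} = 2·v_{1} + v_{7} ; sig = (2; 1,2)
  P={1,4,7}:  v_{1} + v_{4} + v_{7} = 0 ; sig = (3; —)
  P={1,6,7}:  v_{1} + v_{6} + v_{7} = v_{5} ; sig = (3; 1)
  P={4,6,7}:  v_{4} + v_{6} + v_{7} = v_{2} ; sig = (3; 1)

so the primitive-relation signature multiset is
[(2; —), (2; 1), (2; 1), (2; 1), (2; 1,2), (2; 1,2), (3; —), (3; 1), (3; 1)]


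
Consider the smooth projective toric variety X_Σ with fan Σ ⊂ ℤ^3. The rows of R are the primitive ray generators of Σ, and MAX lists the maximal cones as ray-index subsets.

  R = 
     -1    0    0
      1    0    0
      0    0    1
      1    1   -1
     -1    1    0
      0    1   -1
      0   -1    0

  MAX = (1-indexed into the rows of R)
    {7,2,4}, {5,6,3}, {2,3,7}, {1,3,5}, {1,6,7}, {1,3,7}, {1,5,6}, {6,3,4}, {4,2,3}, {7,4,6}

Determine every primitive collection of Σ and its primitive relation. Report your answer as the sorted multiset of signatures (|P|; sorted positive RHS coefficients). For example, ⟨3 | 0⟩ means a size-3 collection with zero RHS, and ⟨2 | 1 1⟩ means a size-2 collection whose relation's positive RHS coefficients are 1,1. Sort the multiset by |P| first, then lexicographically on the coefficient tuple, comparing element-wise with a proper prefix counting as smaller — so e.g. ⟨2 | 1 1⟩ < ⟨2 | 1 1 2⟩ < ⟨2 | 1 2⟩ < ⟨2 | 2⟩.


Minimal non-faces — 9 found among 7 rays, 10 max cones:

  P={1,2}:  v_{1} + v_{2} = 0  ⇒ sig = ⟨2 | 0⟩
  P={1,4}:  v_{1} + v_{4} = v_{6}  ⇒ sig = ⟨2 | 1⟩
  P={2,6}:  v_{2} + v_{6} = v_{4}  ⇒ sig = ⟨2 | 1⟩
  P={5,7}:  v_{5} + v_{7} = v_{1}  ⇒ sig = ⟨2 | 1⟩
  P={2,5}:  v_{2} + v_{5} = v_{3} + v_{6}  ⇒ sig = ⟨2 | 1 1⟩
  P={4,5}:  v_{4} + v_{5} = v_{3} + 2·v_{6}  ⇒ sig = ⟨2 | 1 2⟩
  P={3,6,7}:  v_{3} + v_{6} + v_{7} = 0  ⇒ sig = ⟨3 | 0⟩
  P={1,3,6}:  v_{1} + v_{3} + v_{6} = v_{5}  ⇒ sig = ⟨3 | 1⟩
  P={3,4,7}:  v_{3} + v_{4} + v_{7} = v_{2}  ⇒ sig = ⟨3 | 1⟩

Signatures (|P|; sorted positive RHS coefficients), sorted:
    |P|=2: 6 collections, coeffs (), (1), (1), (1), (1,1), (1,2)
    |P|=3: 3 collections, coeffs (), (1), (1)


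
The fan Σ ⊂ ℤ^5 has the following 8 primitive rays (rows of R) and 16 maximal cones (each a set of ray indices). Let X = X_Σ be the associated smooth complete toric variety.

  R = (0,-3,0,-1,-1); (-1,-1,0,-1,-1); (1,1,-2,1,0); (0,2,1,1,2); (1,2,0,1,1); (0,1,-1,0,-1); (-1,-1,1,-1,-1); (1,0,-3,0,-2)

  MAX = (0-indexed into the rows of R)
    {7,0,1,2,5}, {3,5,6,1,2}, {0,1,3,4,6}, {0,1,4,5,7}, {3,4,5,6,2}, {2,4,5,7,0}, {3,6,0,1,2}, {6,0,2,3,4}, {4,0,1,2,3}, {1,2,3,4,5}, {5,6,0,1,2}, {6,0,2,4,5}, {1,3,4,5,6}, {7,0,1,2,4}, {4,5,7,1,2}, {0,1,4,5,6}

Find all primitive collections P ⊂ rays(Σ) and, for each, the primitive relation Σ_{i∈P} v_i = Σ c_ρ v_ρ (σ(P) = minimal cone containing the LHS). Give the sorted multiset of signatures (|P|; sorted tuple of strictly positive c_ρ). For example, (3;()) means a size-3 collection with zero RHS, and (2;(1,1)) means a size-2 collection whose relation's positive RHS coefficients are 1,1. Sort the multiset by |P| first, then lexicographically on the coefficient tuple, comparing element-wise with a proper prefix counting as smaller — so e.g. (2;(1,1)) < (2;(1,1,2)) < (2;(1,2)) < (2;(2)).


The 5 primitive collections of Σ (r=8, n=5):

  P = {3,7}:  v_{3} + v_{7} = v_{1} + v_{2} + v_{4}  ⇒ sig = (2;(1,1,1))
  P = {6,7}:  v_{6} + v_{7} = v_{0} + 2·v_{5}  ⇒ sig = (2;(1,2))
  P = {0,3,5}:  v_{0} + v_{3} + v_{5} = 0  ⇒ sig = (3;())
  P = {1,2,4,6}:  v_{1} + v_{2} + v_{4} + v_{6} = v_{5}  ⇒ sig = (4;(1))
  P = {0,1,2,4,5}:  v_{0} + v_{1} + v_{2} + v_{4} + v_{5} = v_{7}  ⇒ sig = (5;(1))

Hence PRS(X_Σ) =
{ (2;(1,1,1)),  (2;(1,2)),  (3;()),  (4;(1)),  (5;(1)) }


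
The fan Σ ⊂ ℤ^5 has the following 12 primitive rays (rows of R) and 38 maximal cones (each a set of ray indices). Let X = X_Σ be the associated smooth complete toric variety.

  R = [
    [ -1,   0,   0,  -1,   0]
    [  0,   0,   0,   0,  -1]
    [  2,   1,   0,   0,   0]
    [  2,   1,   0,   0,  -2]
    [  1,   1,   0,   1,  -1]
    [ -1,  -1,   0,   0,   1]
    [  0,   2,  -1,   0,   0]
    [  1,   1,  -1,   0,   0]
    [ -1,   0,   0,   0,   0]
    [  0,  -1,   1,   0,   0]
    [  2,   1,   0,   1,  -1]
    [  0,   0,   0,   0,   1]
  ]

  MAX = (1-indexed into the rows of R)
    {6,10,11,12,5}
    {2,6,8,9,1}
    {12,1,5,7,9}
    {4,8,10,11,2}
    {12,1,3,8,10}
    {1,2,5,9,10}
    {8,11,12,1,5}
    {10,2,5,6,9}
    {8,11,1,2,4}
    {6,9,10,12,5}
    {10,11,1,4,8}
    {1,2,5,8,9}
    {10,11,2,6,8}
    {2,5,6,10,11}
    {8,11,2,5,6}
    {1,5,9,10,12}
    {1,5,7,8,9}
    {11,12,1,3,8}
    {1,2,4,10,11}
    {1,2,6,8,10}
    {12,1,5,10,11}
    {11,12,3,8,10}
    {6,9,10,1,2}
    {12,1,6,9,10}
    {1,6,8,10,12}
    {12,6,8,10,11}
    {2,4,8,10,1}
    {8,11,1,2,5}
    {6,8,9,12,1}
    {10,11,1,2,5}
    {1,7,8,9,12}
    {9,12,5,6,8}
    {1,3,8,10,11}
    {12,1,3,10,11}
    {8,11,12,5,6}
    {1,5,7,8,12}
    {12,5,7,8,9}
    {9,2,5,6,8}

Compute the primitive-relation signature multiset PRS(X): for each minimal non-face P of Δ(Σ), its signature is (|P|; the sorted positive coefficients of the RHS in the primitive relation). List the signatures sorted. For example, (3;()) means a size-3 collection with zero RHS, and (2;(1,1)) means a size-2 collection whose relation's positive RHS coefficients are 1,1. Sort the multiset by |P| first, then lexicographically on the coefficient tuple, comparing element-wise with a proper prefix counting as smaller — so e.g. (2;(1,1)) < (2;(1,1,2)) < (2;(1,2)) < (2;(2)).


Primitive collections (24):

  • {2,12}:  v_{2} + v_{12} = 0 ; sig = (2;())
  • {9,11}:  v_{9} + v_{11} = v_{5} ; sig = (2;(1))
  • {3,6}:  v_{3} + v_{6} = v_{8} + v_{10} + v_{12} ; sig = (2;(1,1,1))
  • {3,9}:  v_{3} + v_{9} = v_{1} + v_{11} + v_{12} ; sig = (2;(1,1,1))
  • {4,6}:  v_{4} + v_{6} = v_{2} + v_{8} + v_{10} ; sig = (2;(1,1,1))
  • {4,9}:  v_{4} + v_{9} = v_{1} + v_{2} + v_{11} ; sig = (2;(1,1,1))
  • {7,10}:  v_{7} + v_{10} = v_{1} + v_{5} + v_{12} ; sig = (2;(1,1,1))
  • {2,3}:  v_{2} + v_{3} = v_{1} + v_{8} + v_{10} + v_{11} ; sig = (2;(1,1,1,1))
  • {2,7}:  v_{2} + v_{7} = v_{1} + v_{5} + v_{8} + v_{9} ; sig = (2;(1,1,1,1))
  • {4,12}:  v_{4} + v_{12} = v_{1} + v_{8} + v_{10} + v_{11} ; sig = (2;(1,1,1,1))
  • {4,7}:  v_{4} + v_{7} = 2·v_{1} + v_{5} + v_{8} + v_{11} ; sig = (2;(1,1,1,2))
  • {7,11}:  v_{7} + v_{11} = v_{1} + 2·v_{5} + v_{8} + v_{12} ; sig = (2;(1,1,1,2))
  • {3,7}:  v_{3} + v_{7} = 2·v_{1} + v_{5} + v_{8} + v_{11} + 2·v_{12} ; sig = (2;(1,1,1,2,2))
  • {3,5}:  v_{3} + v_{5} = v_{1} + 2·v_{11} + v_{12} ; sig = (2;(1,1,2))
  • {4,5}:  v_{4} + v_{5} = v_{1} + v_{2} + 2·v_{11} ; sig = (2;(1,1,2))
  • {6,7}:  v_{6} + v_{7} = v_{8} + 2·v_{9} + v_{12} ; sig = (2;(1,1,2))
  • {3,4}:  v_{3} + v_{4} = 2·v_{1} + 2·v_{8} + 2·v_{10} + 2·v_{11} ; sig = (2;(2,2,2,2))
  • {1,6,11}:  v_{1} + v_{6} + v_{11} = 0 ; sig = (3;())
  • {8,9,10}:  v_{8} + v_{9} + v_{10} = 0 ; sig = (3;())
  • {1,5,6}:  v_{1} + v_{5} + v_{6} = v_{9} ; sig = (3;(1))
  • {5,8,10}:  v_{5} + v_{8} + v_{10} = v_{11} ; sig = (3;(1))
  • {1,2,8,10,11}:  v_{1} + v_{2} + v_{8} + v_{10} + v_{11} = v_{4} ; sig = (5;(1))
  • {1,5,8,9,12}:  v_{1} + v_{5} + v_{8} + v_{9} + v_{12} = v_{7} ; sig = (5;(1))
  • {1,8,10,11,12}:  v_{1} + v_{8} + v_{10} + v_{11} + v_{12} = v_{3} ; sig = (5;(1))

so the primitive-relation signature multiset is
    |P|=2: 17 collections, coeffs (), (1), (1,1,1), (1,1,1), (1,1,1), (1,1,1), (1,1,1), (1,1,1,1), (1,1,1,1), (1,1,1,1), (1,1,1,2), (1,1,1,2), (1,1,1,2,2), (1,1,2), (1,1,2), (1,1,2), (2,2,2,2)
    |P|=3: 4 collections, coeffs (), (), (1), (1)
    |P|=5: 3 collections, coeffs (1), (1), (1)


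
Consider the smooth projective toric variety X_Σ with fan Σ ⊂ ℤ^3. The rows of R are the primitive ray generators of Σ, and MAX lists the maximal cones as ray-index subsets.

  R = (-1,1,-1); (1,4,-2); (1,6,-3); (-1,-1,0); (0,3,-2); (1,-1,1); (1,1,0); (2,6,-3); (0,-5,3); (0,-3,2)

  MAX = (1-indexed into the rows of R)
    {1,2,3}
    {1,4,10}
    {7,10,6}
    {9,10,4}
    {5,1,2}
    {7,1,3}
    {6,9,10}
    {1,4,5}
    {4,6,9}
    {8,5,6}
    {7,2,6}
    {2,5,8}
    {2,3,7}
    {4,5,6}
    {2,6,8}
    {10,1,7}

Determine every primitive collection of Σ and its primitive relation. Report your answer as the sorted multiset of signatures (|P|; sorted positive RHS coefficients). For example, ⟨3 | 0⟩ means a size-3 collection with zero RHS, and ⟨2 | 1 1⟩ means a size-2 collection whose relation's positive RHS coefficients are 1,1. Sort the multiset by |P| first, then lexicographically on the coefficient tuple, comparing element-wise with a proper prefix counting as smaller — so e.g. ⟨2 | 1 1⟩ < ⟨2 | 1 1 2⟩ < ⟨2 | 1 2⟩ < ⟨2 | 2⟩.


|primitive collections| = 24. Relations:

  P={1,6}:  v_{1} + v_{6} = 0  →  sig = ⟨2 | 0⟩
  P={4,7}:  v_{4} + v_{7} = 0  →  sig = ⟨2 | 0⟩
  P={5,10}:  v_{5} + v_{10} = 0  →  sig = ⟨2 | 0⟩
  P={2,4}:  v_{2} + v_{4} = v_{5}  →  sig = ⟨2 | 1⟩
  P={2,9}:  v_{2} + v_{9} = v_{6}  →  sig = ⟨2 | 1⟩
  P={2,10}:  v_{2} + v_{10} = v_{7}  →  sig = ⟨2 | 1⟩
  P={3,9}:  v_{3} + v_{9} = v_{7}  →  sig = ⟨2 | 1⟩
  P={5,7}:  v_{5} + v_{7} = v_{2}  →  sig = ⟨2 | 1⟩
  P={1,8}:  v_{1} + v_{8} = v_{2} + v_{5}  →  sig = ⟨2 | 1 1⟩
  P={1,9}:  v_{1} + v_{9} = v_{4} + v_{10}  →  sig = ⟨2 | 1 1⟩
  P={3,4}:  v_{3} + v_{4} = v_{1} + v_{2}  →  sig = ⟨2 | 1 1⟩
  P={3,6}:  v_{3} + v_{6} = v_{2} + v_{7}  →  sig = ⟨2 | 1 1⟩
  P={5,9}:  v_{5} + v_{9} = v_{4} + v_{6}  →  sig = ⟨2 | 1 1⟩
  P={7,9}:  v_{7} + v_{9} = v_{6} + v_{10}  →  sig = ⟨2 | 1 1⟩
  P={8,10}:  v_{8} + v_{10} = v_{2} + v_{6}  →  sig = ⟨2 | 1 1⟩
  P={3,5}:  v_{3} + v_{5} = v_{1} + 2·v_{2}  →  sig = ⟨2 | 1 2⟩
  P={3,10}:  v_{3} + v_{10} = v_{1} + 2·v_{7}  →  sig = ⟨2 | 1 2⟩
  P={4,8}:  v_{4} + v_{8} = 2·v_{5} + v_{6}  →  sig = ⟨2 | 1 2⟩
  P={7,8}:  v_{7} + v_{8} = 2·v_{2} + v_{6}  →  sig = ⟨2 | 1 2⟩
  P={8,9}:  v_{8} + v_{9} = v_{5} + 2·v_{6}  →  sig = ⟨2 | 1 2⟩
  P={3,8}:  v_{3} + v_{8} = 3·v_{2}  →  sig = ⟨2 | 3⟩
  P={1,2,7}:  v_{1} + v_{2} + v_{7} = v_{3}  →  sig = ⟨3 | 1⟩
  P={2,5,6}:  v_{2} + v_{5} + v_{6} = v_{8}  →  sig = ⟨3 | 1⟩
  P={4,6,10}:  v_{4} + v_{6} + v_{10} = v_{9}  →  sig = ⟨3 | 1⟩

Signatures (|P|; sorted positive RHS coefficients), sorted:
[⟨2 | 0⟩, ⟨2 | 0⟩, ⟨2 | 0⟩, ⟨2 | 1⟩, ⟨2 | 1⟩, ⟨2 | 1⟩, ⟨2 | 1⟩, ⟨2 | 1⟩, ⟨2 | 1 1⟩, ⟨2 | 1 1⟩, ⟨2 | 1 1⟩, ⟨2 | 1 1⟩, ⟨2 | 1 1⟩, ⟨2 | 1 1⟩, ⟨2 | 1 1⟩, ⟨2 | 1 2⟩, ⟨2 | 1 2⟩, ⟨2 | 1 2⟩, ⟨2 | 1 2⟩, ⟨2 | 1 2⟩, ⟨2 | 3⟩, ⟨3 | 1⟩, ⟨3 | 1⟩, ⟨3 | 1⟩]


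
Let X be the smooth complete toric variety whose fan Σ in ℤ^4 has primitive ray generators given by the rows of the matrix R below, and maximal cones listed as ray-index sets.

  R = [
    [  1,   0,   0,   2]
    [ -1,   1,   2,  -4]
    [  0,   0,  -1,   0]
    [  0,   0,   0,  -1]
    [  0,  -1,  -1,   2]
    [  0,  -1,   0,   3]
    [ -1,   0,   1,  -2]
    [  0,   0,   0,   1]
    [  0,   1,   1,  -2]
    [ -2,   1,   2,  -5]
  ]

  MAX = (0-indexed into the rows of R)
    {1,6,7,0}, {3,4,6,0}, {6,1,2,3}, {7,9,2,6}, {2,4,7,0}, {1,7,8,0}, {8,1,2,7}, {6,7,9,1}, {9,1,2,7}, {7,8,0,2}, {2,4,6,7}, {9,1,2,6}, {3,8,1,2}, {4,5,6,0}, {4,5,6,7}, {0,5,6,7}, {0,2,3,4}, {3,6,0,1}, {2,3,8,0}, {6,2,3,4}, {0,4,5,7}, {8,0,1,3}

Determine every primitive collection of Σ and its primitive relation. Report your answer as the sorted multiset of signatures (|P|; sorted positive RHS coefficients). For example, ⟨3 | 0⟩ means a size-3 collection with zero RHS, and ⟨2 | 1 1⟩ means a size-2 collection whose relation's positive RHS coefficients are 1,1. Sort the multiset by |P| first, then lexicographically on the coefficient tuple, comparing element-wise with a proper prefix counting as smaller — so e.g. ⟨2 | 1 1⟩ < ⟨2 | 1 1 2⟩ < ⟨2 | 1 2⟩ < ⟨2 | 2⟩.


17 collections generate NE(X_Σ); each relation:

  P={3,7}:  v_{3} + v_{7} = 0  so sig = ⟨2 | 0⟩
  P={4,8}:  v_{4} + v_{8} = 0  so sig = ⟨2 | 0⟩
  P={1,4}:  v_{1} + v_{4} = v_{6}  so sig = ⟨2 | 1⟩
  P={6,8}:  v_{6} + v_{8} = v_{1}  so sig = ⟨2 | 1⟩
  P={0,9}:  v_{0} + v_{9} = v_{1} + v_{7}  so sig = ⟨2 | 1 1⟩
  P={2,5}:  v_{2} + v_{5} = v_{4} + v_{7}  so sig = ⟨2 | 1 1⟩
  P={3,5}:  v_{3} + v_{5} = v_{0} + v_{4} + v_{6}  so sig = ⟨2 | 1 1 1⟩
  P={3,9}:  v_{3} + v_{9} = v_{1} + v_{2} + v_{6}  so sig = ⟨2 | 1 1 1⟩
  P={5,8}:  v_{5} + v_{8} = v_{0} + v_{6} + v_{7}  so sig = ⟨2 | 1 1 1⟩
  P={1,5}:  v_{1} + v_{5} = v_{0} + 2·v_{6} + v_{7}  so sig = ⟨2 | 1 1 2⟩
  P={4,9}:  v_{4} + v_{9} = v_{2} + 2·v_{6} + v_{7}  so sig = ⟨2 | 1 1 2⟩
  P={8,9}:  v_{8} + v_{9} = 2·v_{1} + v_{2} + v_{7}  so sig = ⟨2 | 1 1 2⟩
  P={5,9}:  v_{5} + v_{9} = 2·v_{6} + 2·v_{7}  so sig = ⟨2 | 2 2⟩
  P={0,2,6}:  v_{0} + v_{2} + v_{6} = 0  so sig = ⟨3 | 0⟩
  P={0,1,2}:  v_{0} + v_{1} + v_{2} = v_{8}  so sig = ⟨3 | 1⟩
  P={0,4,6,7}:  v_{0} + v_{4} + v_{6} + v_{7} = v_{5}  so sig = ⟨4 | 1⟩
  P={1,2,6,7}:  v_{1} + v_{2} + v_{6} + v_{7} = v_{9}  so sig = ⟨4 | 1⟩

Sorted signature multiset PRS(X):
    ⟨2 | 0⟩
    ⟨2 | 0⟩
    ⟨2 | 1⟩
    ⟨2 | 1⟩
    ⟨2 | 1 1⟩
    ⟨2 | 1 1⟩
    ⟨2 | 1 1 1⟩
    ⟨2 | 1 1 1⟩
    ⟨2 | 1 1 1⟩
    ⟨2 | 1 1 2⟩
    ⟨2 | 1 1 2⟩
    ⟨2 | 1 1 2⟩
    ⟨2 | 2 2⟩
    ⟨3 | 0⟩
    ⟨3 | 1⟩
    ⟨4 | 1⟩
    ⟨4 | 1⟩


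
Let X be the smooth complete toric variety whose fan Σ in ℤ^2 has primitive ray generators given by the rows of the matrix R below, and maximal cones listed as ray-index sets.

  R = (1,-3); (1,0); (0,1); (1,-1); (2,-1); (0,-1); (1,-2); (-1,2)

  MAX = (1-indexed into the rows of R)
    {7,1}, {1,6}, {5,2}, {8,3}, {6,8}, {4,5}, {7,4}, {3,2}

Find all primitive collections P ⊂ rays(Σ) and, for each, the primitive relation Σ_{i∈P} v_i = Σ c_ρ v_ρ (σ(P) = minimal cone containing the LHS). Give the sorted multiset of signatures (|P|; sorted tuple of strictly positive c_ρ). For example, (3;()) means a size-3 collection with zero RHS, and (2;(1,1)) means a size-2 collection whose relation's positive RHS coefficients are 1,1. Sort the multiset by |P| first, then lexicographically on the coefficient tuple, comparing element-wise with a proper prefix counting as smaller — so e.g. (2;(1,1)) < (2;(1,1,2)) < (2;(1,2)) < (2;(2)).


Minimal non-faces — 20 found among 8 rays, 8 max cones:

  • {3,6}:  v_{3} + v_{6} = 0  ⟹  sig = (2;())
  • {7,8}:  v_{7} + v_{8} = 0  ⟹  sig = (2;())
  • {1,3}:  v_{1} + v_{3} = v_{7}  ⟹  sig = (2;(1))
  • {1,8}:  v_{1} + v_{8} = v_{6}  ⟹  sig = (2;(1))
  • {2,4}:  v_{2} + v_{4} = v_{5}  ⟹  sig = (2;(1))
  • {2,6}:  v_{2} + v_{6} = v_{4}  ⟹  sig = (2;(1))
  • {3,4}:  v_{3} + v_{4} = v_{2}  ⟹  sig = (2;(1))
  • {3,7}:  v_{3} + v_{7} = v_{4}  ⟹  sig = (2;(1))
  • {4,6}:  v_{4} + v_{6} = v_{7}  ⟹  sig = (2;(1))
  • {4,8}:  v_{4} + v_{8} = v_{3}  ⟹  sig = (2;(1))
  • {6,7}:  v_{6} + v_{7} = v_{1}  ⟹  sig = (2;(1))
  • {1,2}:  v_{1} + v_{2} = v_{4} + v_{7}  ⟹  sig = (2;(1,1))
  • {5,8}:  v_{5} + v_{8} = v_{2} + v_{3}  ⟹  sig = (2;(1,1))
  • {1,5}:  v_{1} + v_{5} = 2·v_{4} + v_{7}  ⟹  sig = (2;(1,2))
  • {1,4}:  v_{1} + v_{4} = 2·v_{7}  ⟹  sig = (2;(2))
  • {2,7}:  v_{2} + v_{7} = 2·v_{4}  ⟹  sig = (2;(2))
  • {2,8}:  v_{2} + v_{8} = 2·v_{3}  ⟹  sig = (2;(2))
  • {3,5}:  v_{3} + v_{5} = 2·v_{2}  ⟹  sig = (2;(2))
  • {5,6}:  v_{5} + v_{6} = 2·v_{4}  ⟹  sig = (2;(2))
  • {5,7}:  v_{5} + v_{7} = 3·v_{4}  ⟹  sig = (2;(3))

Signatures (|P|; sorted positive RHS coefficients), sorted:
{ (2;()) ×2,  (2;(1)) ×9,  (2;(1,1)) ×2,  (2;(1,2)),  (2;(2)) ×5,  (2;(3)) }


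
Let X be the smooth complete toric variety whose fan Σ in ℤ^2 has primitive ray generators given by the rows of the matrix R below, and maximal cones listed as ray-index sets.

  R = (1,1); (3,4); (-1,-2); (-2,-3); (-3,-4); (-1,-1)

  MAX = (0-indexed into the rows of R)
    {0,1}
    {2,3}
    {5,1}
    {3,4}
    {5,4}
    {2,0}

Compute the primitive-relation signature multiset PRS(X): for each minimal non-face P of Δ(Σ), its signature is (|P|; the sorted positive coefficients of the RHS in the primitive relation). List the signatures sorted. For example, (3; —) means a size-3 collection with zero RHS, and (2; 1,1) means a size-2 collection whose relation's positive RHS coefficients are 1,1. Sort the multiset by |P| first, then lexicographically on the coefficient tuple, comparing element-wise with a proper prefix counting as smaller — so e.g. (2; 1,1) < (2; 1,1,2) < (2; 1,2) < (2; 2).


Σ has 9 primitive collections:

  P={0,5}:  v_{0} + v_{5} = 0 — sig = (2; —)
  P={1,4}:  v_{1} + v_{4} = 0 — sig = (2; —)
  P={0,3}:  v_{0} + v_{3} = v_{2} — sig = (2; 1)
  P={0,4}:  v_{0} + v_{4} = v_{3} — sig = (2; 1)
  P={1,3}:  v_{1} + v_{3} = v_{0} — sig = (2; 1)
  P={2,5}:  v_{2} + v_{5} = v_{3} — sig = (2; 1)
  P={3,5}:  v_{3} + v_{5} = v_{4} — sig = (2; 1)
  P={1,2}:  v_{1} + v_{2} = 2·v_{0} — sig = (2; 2)
  P={2,4}:  v_{2} + v_{4} = 2·v_{3} — sig = (2; 2)

Sorted signature multiset PRS(X):
[(2; —), (2; —), (2; 1), (2; 1), (2; 1), (2; 1), (2; 1), (2; 2), (2; 2)]


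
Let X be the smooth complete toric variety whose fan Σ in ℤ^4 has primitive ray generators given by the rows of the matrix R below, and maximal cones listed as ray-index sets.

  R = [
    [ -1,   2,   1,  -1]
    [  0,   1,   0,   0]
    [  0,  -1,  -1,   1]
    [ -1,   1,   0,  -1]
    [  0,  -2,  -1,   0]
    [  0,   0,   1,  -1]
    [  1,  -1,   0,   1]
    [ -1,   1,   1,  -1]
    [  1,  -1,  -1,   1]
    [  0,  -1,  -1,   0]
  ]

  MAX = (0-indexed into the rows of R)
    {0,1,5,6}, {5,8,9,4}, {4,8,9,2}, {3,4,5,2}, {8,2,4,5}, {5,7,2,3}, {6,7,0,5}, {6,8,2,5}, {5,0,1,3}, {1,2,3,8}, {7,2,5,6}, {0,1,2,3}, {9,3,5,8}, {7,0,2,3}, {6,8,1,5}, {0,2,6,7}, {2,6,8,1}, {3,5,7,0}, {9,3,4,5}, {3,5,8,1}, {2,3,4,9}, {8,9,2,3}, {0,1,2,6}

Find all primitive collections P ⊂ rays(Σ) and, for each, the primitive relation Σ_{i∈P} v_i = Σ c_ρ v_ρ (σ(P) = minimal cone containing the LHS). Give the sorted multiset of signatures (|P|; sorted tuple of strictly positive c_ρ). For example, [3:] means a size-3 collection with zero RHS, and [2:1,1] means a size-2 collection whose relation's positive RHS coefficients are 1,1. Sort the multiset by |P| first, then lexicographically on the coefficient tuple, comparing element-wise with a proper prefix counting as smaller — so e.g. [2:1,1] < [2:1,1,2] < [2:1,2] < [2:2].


17 collections generate NE(X_Σ); each relation:

  {3,6}:  v_{3} + v_{6} = 0  ⇒ sig = [2:]
  {7,8}:  v_{7} + v_{8} = 0  ⇒ sig = [2:]
  {0,8}:  v_{0} + v_{8} = v_{1}  ⇒ sig = [2:1]
  {0,9}:  v_{0} + v_{9} = v_{3}  ⇒ sig = [2:1]
  {1,4}:  v_{1} + v_{4} = v_{9}  ⇒ sig = [2:1]
  {1,7}:  v_{1} + v_{7} = v_{0}  ⇒ sig = [2:1]
  {1,9}:  v_{1} + v_{9} = v_{3} + v_{8}  ⇒ sig = [2:1,1]
  {0,4}:  v_{0} + v_{4} = v_{2} + v_{3} + v_{5}  ⇒ sig = [2:1,1,1]
  {6,9}:  v_{6} + v_{9} = v_{2} + v_{5} + v_{8}  ⇒ sig = [2:1,1,1]
  {7,9}:  v_{7} + v_{9} = v_{2} + v_{3} + v_{5}  ⇒ sig = [2:1,1,1]
  {4,6}:  v_{4} + v_{6} = 2·v_{2} + 2·v_{5} + v_{8}  ⇒ sig = [2:1,2,2]
  {4,7}:  v_{4} + v_{7} = 2·v_{2} + v_{3} + 2·v_{5}  ⇒ sig = [2:1,2,2]
  {1,2,5}:  v_{1} + v_{2} + v_{5} = 0  ⇒ sig = [3:]
  {0,2,5}:  v_{0} + v_{2} + v_{5} = v_{7}  ⇒ sig = [3:1]
  {2,5,9}:  v_{2} + v_{5} + v_{9} = v_{4}  ⇒ sig = [3:1]
  {3,4,8}:  v_{3} + v_{4} + v_{8} = 2·v_{9}  ⇒ sig = [3:2]
  {2,3,5,8}:  v_{2} + v_{3} + v_{5} + v_{8} = v_{9}  ⇒ sig = [4:1]

Hence PRS(X_Σ) =
    |P|=2: 12 collections, coeffs (), (), (1), (1), (1), (1), (1,1), (1,1,1), (1,1,1), (1,1,1), (1,2,2), (1,2,2)
    |P|=3: 4 collections, coeffs (), (1), (1), (2)
    |P|=4: 1 collection, coeffs (1)


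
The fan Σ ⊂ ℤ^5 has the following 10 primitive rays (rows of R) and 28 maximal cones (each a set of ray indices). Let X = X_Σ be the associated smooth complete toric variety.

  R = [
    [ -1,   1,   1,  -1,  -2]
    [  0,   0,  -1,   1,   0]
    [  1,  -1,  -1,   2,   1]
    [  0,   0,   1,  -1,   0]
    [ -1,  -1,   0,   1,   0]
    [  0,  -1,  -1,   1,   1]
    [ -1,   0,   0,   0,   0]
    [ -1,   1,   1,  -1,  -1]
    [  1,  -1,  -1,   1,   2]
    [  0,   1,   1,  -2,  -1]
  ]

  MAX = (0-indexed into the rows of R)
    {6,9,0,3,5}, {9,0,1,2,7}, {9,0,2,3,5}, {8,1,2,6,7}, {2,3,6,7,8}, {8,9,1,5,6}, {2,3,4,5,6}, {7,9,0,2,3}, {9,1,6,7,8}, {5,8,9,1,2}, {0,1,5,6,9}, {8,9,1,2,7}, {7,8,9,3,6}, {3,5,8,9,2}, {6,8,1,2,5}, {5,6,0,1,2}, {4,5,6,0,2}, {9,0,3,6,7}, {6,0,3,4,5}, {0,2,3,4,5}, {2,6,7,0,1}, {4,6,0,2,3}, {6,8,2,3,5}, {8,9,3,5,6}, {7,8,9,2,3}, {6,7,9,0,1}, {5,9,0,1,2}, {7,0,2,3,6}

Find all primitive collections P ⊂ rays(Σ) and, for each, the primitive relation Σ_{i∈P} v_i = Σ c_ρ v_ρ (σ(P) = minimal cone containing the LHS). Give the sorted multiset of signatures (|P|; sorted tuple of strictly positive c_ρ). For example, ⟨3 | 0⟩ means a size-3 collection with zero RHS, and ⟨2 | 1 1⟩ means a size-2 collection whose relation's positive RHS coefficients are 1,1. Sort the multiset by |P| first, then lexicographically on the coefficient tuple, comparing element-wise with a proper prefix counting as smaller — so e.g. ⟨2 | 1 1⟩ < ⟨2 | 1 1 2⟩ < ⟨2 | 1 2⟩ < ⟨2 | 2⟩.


Primitive collections (9):

  {0,8}:  v_{0} + v_{8} = 0 ; sig = ⟨2 | 0⟩
  {1,3}:  v_{1} + v_{3} = 0 ; sig = ⟨2 | 0⟩
  {5,7}:  v_{5} + v_{7} = v_{6} ; sig = ⟨2 | 1⟩
  {4,9}:  v_{4} + v_{9} = v_{0} + v_{3} + v_{5} ; sig = ⟨2 | 1 1 1⟩
  {1,4}:  v_{1} + v_{4} = v_{0} + v_{2} + v_{5} + v_{6} ; sig = ⟨2 | 1 1 1 1⟩
  {4,8}:  v_{4} + v_{8} = v_{2} + v_{3} + v_{5} + v_{6} ; sig = ⟨2 | 1 1 1 1⟩
  {4,7}:  v_{4} + v_{7} = v_{0} + v_{2} + v_{3} + 2·v_{6} ; sig = ⟨2 | 1 1 1 2⟩
  {2,6,9}:  v_{2} + v_{6} + v_{9} = 0 ; sig = ⟨3 | 0⟩
  {0,2,3,5,6}:  v_{0} + v_{2} + v_{3} + v_{5} + v_{6} = v_{4} ; sig = ⟨5 | 1⟩

Signatures (|P|; sorted positive RHS coefficients), sorted:
[⟨2 | 0⟩, ⟨2 | 0⟩, ⟨2 | 1⟩, ⟨2 | 1 1 1⟩, ⟨2 | 1 1 1 1⟩, ⟨2 | 1 1 1 1⟩, ⟨2 | 1 1 1 2⟩, ⟨3 | 0⟩, ⟨5 | 1⟩]


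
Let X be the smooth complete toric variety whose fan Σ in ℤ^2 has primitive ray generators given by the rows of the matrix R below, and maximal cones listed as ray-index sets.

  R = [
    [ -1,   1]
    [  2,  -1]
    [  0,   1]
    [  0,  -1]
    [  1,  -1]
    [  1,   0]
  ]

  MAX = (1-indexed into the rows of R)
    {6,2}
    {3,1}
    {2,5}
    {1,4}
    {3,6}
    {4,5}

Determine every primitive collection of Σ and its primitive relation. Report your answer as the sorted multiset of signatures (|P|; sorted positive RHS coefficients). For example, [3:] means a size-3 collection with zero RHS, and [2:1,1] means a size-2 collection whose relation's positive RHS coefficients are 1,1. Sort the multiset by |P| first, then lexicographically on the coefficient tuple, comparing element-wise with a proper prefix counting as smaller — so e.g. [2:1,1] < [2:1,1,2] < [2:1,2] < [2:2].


Δ(Σ) — 6 vertices, 9 min non-faces:

  P = {1,5}:  v_{1} + v_{5} = 0  so sig = [2:]
  P = {3,4}:  v_{3} + v_{4} = 0  so sig = [2:]
  P = {1,2}:  v_{1} + v_{2} = v_{6}  so sig = [2:1]
  P = {1,6}:  v_{1} + v_{6} = v_{3}  so sig = [2:1]
  P = {3,5}:  v_{3} + v_{5} = v_{6}  so sig = [2:1]
  P = {4,6}:  v_{4} + v_{6} = v_{5}  so sig = [2:1]
  P = {5,6}:  v_{5} + v_{6} = v_{2}  so sig = [2:1]
  P = {2,3}:  v_{2} + v_{3} = 2·v_{6}  so sig = [2:2]
  P = {2,4}:  v_{2} + v_{4} = 2·v_{5}  so sig = [2:2]

so the primitive-relation signature multiset is
    |P|=2: 9 collections, coeffs (), (), (1), (1), (1), (1), (1), (2), (2)


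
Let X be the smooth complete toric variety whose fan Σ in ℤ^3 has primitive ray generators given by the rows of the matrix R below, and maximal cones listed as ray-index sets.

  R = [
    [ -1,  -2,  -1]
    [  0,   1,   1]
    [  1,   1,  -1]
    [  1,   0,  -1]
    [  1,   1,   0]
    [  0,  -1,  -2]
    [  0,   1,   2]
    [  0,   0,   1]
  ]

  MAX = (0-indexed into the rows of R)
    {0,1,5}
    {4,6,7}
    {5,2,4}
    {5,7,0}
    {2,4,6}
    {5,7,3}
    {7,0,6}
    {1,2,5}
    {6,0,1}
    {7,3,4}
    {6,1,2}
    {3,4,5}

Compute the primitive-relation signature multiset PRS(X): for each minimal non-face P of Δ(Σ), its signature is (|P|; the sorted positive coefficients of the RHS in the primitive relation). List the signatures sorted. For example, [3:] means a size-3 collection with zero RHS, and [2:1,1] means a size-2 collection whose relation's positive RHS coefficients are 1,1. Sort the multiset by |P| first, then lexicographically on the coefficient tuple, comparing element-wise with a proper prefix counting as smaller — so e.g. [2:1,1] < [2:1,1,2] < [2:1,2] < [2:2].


11 collections generate NE(X_Σ); each relation:

  • {5,6}:  v_{5} + v_{6} = 0  so sig = [2:]
  • {0,2}:  v_{0} + v_{2} = v_{5}  so sig = [2:1]
  • {1,3}:  v_{1} + v_{3} = v_{4}  so sig = [2:1]
  • {1,7}:  v_{1} + v_{7} = v_{6}  so sig = [2:1]
  • {2,7}:  v_{2} + v_{7} = v_{4}  so sig = [2:1]
  • {0,4}:  v_{0} + v_{4} = v_{5} + v_{7}  so sig = [2:1,1]
  • {1,4}:  v_{1} + v_{4} = v_{2} + v_{6}  so sig = [2:1,1]
  • {3,6}:  v_{3} + v_{6} = v_{4} + v_{7}  so sig = [2:1,1]
  • {2,3}:  v_{2} + v_{3} = 2·v_{4} + v_{5}  so sig = [2:1,2]
  • {0,3}:  v_{0} + v_{3} = 2·v_{5} + 2·v_{7}  so sig = [2:2,2]
  • {4,5,7}:  v_{4} + v_{5} + v_{7} = v_{3}  so sig = [3:1]

Hence PRS(X_Σ) =
{ [2:],  [2:1] ×4,  [2:1,1] ×3,  [2:1,2],  [2:2,2],  [3:1] }
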